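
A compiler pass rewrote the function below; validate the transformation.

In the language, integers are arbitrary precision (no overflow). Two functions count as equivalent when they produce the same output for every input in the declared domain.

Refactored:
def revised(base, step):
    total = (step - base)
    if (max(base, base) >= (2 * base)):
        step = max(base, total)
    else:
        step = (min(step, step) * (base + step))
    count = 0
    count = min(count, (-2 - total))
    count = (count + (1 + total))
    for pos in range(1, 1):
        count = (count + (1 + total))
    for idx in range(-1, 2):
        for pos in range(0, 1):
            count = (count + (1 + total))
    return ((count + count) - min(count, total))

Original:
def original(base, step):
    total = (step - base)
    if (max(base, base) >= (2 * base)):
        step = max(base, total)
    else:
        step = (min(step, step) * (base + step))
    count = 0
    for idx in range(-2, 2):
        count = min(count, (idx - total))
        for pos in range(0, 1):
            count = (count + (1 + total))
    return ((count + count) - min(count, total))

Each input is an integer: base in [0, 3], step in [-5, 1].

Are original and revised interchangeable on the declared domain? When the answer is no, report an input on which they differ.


On input base=0, step=1, original returns 3 while revised returns 9.
verdict: not equivalent; witness: base=0, step=1


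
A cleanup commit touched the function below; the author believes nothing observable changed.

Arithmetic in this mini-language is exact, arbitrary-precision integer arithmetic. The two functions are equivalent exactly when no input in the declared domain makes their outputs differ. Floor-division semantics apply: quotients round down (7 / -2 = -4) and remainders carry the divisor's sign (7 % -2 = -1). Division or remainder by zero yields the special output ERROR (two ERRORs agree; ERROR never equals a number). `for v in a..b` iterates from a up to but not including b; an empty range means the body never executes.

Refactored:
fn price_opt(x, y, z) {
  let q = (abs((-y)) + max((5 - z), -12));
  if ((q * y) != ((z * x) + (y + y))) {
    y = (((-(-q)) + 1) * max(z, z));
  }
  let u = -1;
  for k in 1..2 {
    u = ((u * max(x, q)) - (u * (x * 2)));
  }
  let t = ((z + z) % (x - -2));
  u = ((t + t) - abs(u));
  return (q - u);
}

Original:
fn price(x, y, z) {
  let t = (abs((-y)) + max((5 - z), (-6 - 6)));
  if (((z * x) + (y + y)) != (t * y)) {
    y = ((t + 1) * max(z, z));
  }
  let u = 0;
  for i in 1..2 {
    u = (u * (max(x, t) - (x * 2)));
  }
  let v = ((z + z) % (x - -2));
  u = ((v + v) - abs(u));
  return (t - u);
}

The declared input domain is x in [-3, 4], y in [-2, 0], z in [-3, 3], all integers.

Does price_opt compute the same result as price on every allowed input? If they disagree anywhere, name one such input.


Evaluate both at x=-3, y=-2, z=-3.
price: t = 10; (((z * x) + (y + y)) != (t * y)) -> true; y = -33; u = 0; [i=1]; u = 0; v = 0; u = 0; return 10
price_opt: q = 10; ((q * y) != ((z * x) + (y + y))) -> true; y = -33; u = -1; [k=1]; u = -16; t = 0; u = -16; return 26
10 vs 26 — the two versions disagree here.
verdict: not equivalent; witness: x=-3, y=-2, z=-3


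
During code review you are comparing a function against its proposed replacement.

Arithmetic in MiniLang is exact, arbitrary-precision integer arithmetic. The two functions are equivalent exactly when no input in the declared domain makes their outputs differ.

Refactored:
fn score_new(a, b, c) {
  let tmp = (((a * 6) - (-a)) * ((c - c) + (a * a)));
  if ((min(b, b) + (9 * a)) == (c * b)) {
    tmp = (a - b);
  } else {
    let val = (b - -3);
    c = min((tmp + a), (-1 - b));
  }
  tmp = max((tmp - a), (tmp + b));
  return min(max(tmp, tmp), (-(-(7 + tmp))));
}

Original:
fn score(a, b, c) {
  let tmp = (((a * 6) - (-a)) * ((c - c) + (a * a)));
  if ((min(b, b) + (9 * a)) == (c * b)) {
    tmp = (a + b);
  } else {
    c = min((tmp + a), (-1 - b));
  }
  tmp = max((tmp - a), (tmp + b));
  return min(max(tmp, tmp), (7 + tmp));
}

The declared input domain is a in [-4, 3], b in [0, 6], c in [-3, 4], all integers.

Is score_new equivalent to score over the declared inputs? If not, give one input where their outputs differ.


Not equivalent: a=-2, b=6, c=-2 separates them (10 vs -2).
score: tmp=-56, then ((min(b, b) + (9 * a)) == (c * b)) is true, then tmp=4, then tmp=10, then returns 10
score_new: tmp=-56, then ((min(b, b) + (9 * a)) == (c * b)) is true, then tmp=-8, then tmp=-2, then returns -2
verdict: not equivalent; witness: a=-2, b=6, c=-2


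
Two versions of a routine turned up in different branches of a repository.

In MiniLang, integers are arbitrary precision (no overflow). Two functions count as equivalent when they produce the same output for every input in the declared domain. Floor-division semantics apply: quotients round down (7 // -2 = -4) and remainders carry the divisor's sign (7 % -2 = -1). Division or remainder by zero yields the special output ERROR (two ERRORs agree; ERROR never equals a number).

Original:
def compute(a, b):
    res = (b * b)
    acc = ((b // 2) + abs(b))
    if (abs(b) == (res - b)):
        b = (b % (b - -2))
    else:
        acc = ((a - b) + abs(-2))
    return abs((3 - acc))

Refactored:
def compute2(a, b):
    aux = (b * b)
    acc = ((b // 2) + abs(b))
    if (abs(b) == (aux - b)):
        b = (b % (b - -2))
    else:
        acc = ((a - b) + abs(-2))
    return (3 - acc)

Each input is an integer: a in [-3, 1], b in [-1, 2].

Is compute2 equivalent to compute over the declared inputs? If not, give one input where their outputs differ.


Consider the input a=1, b=-1.
compute: res becomes 1; next acc becomes 0; next (abs(b) == (res - b)) evaluates to false; next acc becomes 4; next final value 1
compute2: aux becomes 1; next acc becomes 0; next (abs(b) == (aux - b)) evaluates to false; next acc becomes 4; next final value -1
1 vs -1 — the two versions disagree here.
verdict: not equivalent; witness: a=1, b=-1


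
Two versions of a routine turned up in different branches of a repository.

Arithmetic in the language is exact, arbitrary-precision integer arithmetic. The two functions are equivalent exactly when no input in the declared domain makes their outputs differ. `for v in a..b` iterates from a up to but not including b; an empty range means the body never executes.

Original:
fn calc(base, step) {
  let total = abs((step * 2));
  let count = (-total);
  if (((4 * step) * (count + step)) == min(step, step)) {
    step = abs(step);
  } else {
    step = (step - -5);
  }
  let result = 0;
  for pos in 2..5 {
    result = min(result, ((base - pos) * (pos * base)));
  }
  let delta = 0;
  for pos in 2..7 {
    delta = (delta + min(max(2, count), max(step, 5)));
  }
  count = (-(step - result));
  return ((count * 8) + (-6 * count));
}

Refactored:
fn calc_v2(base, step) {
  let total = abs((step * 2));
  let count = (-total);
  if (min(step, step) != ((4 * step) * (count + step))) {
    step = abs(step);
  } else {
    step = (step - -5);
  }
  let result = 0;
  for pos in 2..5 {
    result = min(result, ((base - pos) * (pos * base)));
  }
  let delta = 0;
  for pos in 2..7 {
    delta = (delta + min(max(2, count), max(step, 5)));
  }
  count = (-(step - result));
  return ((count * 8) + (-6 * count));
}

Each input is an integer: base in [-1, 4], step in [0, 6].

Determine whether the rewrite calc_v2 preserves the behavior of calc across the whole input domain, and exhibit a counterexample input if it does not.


There is a counterexample at base=-1, step=0: 0 on one side, -10 on the other.
calc: total becomes 0; next count becomes 0; next (((4 * step) * (count + step)) == min(step, step)) evaluates to true; next step becomes 0; next result becomes 0; next at pos=2:; next result becomes 0; next at pos=3:; next result becomes 0; next at pos=4:; next result becomes 0; next delta becomes 0; next at pos=2:; next delta becomes 2; next at pos=3:; next delta becomes 4; next at pos=4:; next delta becomes 6; next at pos=5:; next delta becomes 8; next at pos=6:; next delta becomes 10; next count becomes 0; next final value 0
calc_v2: total becomes 0; next count becomes 0; next (min(step, step) != ((4 * step) * (count + step))) evaluates to false; next step becomes 5; next result becomes 0; next at pos=2:; next result becomes 0; next at pos=3:; next result becomes 0; next at pos=4:; next result becomes 0; next delta becomes 0; next at pos=2:; next delta becomes 2; next at pos=3:; next delta becomes 4; next at pos=4:; next delta becomes 6; next at pos=5:; next delta becomes 8; next at pos=6:; next delta becomes 10; next count becomes -5; next final value -10
verdict: not equivalent; witness: base=-1, step=0


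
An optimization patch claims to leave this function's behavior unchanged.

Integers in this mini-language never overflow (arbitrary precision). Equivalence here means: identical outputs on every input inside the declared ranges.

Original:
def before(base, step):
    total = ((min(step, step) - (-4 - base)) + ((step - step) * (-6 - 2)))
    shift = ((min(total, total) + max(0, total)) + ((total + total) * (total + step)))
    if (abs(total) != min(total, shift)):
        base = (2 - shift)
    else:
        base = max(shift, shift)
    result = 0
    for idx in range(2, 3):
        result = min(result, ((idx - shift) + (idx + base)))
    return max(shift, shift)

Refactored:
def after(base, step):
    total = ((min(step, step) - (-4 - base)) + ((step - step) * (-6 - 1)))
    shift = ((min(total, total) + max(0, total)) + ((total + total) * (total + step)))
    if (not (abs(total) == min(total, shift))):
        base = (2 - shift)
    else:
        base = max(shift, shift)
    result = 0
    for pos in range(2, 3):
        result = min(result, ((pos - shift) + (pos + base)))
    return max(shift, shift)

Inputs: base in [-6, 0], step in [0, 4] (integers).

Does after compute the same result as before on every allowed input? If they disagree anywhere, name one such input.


Equivalent. Although `2` became `1`, no input in the stated domain can expose it.
Across all 35 domain points the two functions coincide.
Spot check at base=-2, step=2 — before: total := 4 | shift := 56 | (abs(total) != min(total, shift)): false | base := 56 | result := 0 | iter idx=2: | result := 0 | result 56. after: total := 4 | shift := 56 | (not (abs(total) == min(total, shift))): false | base := 56 | result := 0 | iter pos=2: | result := 0 | result 56. Both give 56.
verdict: equivalent


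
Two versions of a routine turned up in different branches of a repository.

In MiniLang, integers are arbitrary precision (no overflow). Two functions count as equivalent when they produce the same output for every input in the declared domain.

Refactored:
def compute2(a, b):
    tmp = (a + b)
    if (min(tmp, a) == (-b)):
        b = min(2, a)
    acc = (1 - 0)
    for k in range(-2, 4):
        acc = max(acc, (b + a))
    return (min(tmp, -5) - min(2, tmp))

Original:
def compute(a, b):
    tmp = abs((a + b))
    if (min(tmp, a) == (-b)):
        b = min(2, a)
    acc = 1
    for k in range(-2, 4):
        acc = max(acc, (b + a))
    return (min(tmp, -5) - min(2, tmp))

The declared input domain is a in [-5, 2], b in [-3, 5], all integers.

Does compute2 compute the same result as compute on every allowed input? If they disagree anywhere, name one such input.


Try a=-5, b=-3.
compute: tmp=8, then (min(tmp, a) == (-b)) is false, then acc=1, then (k=-2), then acc=1, then (k=-1), then acc=1, then (k=0), then acc=1, then (k=1), then acc=1, then (k=2), then acc=1, then (k=3), then acc=1, then returns -7
compute2: tmp=-8, then (min(tmp, a) == (-b)) is false, then acc=1, then (k=-2), then acc=1, then (k=-1), then acc=1, then (k=0), then acc=1, then (k=1), then acc=1, then (k=2), then acc=1, then (k=3), then acc=1, then returns 0
-7 vs 0 — the two versions disagree here.
verdict: not equivalent; witness: a=-5, b=-3


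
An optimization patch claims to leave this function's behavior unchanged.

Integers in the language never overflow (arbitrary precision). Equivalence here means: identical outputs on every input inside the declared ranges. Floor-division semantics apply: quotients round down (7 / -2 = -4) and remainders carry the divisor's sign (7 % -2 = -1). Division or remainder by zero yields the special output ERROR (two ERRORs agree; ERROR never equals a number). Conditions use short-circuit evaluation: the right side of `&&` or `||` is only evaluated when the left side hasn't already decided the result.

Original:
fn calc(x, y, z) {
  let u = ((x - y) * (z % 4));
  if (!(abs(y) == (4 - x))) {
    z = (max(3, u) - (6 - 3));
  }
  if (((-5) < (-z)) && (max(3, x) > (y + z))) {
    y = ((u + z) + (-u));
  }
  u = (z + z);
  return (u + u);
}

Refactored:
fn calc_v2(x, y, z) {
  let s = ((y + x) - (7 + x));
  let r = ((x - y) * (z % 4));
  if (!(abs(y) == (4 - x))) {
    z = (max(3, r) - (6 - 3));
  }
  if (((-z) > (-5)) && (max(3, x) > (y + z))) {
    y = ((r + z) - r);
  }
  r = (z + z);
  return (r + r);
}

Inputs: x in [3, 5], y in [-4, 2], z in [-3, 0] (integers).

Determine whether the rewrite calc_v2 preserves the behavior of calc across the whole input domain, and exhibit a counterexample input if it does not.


Behavior is preserved: although comparison usage differs, and constant usage differs, and statement counts differ, and local variable names differ, and arithmetic usage differs, the outputs never diverge.
One worked example (x=3, y=-2, z=-3) — calc: u=5, then (!(abs(y) == (4 - x))) is true, then z=2, then (((-5) < (-z)) && (max(3, x) > (y + z))) is true, then y=2, then u=4, then returns 8; calc_v2: s=-9, then r=5, then (!(abs(y) == (4 - x))) is true, then z=2, then (((-z) > (-5)) && (max(3, x) > (y + z))) is true, then y=2, then r=4, then returns 8; agreement on 8.
An exhaustive pass over the 84 declared inputs shows identical outputs.
verdict: equivalent


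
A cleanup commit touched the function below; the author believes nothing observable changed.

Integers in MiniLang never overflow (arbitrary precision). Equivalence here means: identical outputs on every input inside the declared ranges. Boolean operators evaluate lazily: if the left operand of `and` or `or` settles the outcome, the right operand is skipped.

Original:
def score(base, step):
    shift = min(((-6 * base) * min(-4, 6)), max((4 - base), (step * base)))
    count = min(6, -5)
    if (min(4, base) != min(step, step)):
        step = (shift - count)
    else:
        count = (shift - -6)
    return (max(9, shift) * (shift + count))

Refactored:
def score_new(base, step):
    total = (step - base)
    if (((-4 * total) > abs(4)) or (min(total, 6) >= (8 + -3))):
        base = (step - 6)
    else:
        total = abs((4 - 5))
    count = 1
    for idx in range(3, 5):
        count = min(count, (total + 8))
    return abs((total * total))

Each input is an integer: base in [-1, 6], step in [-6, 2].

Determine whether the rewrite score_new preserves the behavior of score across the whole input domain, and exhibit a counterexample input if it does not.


The rewrite breaks on base=-1, step=-6, where the results are -261 and 25.
score: shift = -24; count = -5; (min(4, base) != min(step, step)) -> true; step = -19; return -261
score_new: total = -5; (((-4 * total) > abs(4)) or (min(total, 6) >= (8 + -3))) -> true; base = -12; count = 1; [idx=3]; count = 1; [idx=4]; count = 1; return 25
verdict: not equivalent; witness: base=-1, step=-6


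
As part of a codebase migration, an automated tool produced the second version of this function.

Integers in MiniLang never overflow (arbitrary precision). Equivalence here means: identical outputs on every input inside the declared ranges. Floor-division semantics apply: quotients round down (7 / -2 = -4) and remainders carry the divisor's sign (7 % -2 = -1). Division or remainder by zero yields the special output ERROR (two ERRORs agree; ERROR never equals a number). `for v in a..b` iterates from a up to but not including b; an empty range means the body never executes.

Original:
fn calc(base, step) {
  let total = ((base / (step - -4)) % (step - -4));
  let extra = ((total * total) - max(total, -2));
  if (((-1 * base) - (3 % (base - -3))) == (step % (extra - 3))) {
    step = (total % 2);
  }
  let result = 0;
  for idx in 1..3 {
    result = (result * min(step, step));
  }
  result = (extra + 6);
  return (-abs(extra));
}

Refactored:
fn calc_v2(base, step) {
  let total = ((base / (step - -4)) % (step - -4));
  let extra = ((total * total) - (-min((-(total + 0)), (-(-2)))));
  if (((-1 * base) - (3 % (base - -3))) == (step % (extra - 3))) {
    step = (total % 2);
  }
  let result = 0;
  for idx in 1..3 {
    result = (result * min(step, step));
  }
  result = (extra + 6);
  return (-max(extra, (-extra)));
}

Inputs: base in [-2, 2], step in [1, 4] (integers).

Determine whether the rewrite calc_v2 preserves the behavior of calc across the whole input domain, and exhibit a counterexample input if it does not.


Equivalent — the differences include min/max/abs usage differs, constant usage differs, arithmetic usage differs, yet no declared input distinguishes the two.
Tracing base=0, step=3: calc: total becomes 0; next extra becomes 0; next (((-1 * base) - (3 % (base - -3))) == (step % (extra - 3))) evaluates to true; next step becomes 0; next result becomes 0; next at idx=1:; next result becomes 0; next at idx=2:; next result becomes 0; next result becomes 6; next final value 0 | calc_v2: total becomes 0; next extra becomes 0; next (((-1 * base) - (3 % (base - -3))) == (step % (extra - 3))) evaluates to true; next step becomes 0; next result becomes 0; next at idx=1:; next result becomes 0; next at idx=2:; next result becomes 0; next result becomes 6; next final value 0 — matching result 0.
Every one of the 20 inputs gives matching results.
verdict: equivalent


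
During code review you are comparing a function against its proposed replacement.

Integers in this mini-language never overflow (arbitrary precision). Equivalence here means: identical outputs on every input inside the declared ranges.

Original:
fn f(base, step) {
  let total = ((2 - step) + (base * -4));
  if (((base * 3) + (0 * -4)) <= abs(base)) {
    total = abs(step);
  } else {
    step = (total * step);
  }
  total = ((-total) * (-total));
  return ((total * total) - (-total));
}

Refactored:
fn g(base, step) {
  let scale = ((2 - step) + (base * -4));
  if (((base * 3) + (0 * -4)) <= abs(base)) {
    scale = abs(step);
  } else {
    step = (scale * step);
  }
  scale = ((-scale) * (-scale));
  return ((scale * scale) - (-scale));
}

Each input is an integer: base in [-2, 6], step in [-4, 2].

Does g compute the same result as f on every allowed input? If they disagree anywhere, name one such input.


Equivalent — the differences include local variable names differ, yet no declared input distinguishes the two.
One worked example (base=3, step=2) — f: total=-12, then (((base * 3) + (0 * -4)) <= abs(base)) is false, then step=-24, then total=144, then returns 20880; g: scale=-12, then (((base * 3) + (0 * -4)) <= abs(base)) is false, then step=-24, then scale=144, then returns 20880; agreement on 20880.
Checked all 63 inputs in the declared domain: the outputs agree on every one.
verdict: equivalent


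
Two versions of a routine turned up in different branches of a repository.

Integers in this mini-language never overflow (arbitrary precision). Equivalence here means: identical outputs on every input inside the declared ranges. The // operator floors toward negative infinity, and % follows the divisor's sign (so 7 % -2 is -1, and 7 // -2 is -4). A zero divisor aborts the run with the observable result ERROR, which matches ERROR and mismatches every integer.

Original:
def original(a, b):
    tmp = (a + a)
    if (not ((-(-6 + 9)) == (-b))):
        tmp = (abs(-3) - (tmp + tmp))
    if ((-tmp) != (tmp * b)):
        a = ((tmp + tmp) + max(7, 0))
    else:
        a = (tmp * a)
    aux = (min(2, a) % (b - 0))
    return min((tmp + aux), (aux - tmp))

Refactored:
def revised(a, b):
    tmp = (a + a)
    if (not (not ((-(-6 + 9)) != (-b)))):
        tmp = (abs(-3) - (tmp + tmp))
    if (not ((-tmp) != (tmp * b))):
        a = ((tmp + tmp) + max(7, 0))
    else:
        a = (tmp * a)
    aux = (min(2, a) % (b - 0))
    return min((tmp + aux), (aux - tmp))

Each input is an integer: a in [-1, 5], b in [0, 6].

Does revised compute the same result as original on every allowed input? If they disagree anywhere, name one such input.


a=-1, b=2 yields -7 from original but -6 from revised.
verdict: not equivalent; witness: a=-1, b=2


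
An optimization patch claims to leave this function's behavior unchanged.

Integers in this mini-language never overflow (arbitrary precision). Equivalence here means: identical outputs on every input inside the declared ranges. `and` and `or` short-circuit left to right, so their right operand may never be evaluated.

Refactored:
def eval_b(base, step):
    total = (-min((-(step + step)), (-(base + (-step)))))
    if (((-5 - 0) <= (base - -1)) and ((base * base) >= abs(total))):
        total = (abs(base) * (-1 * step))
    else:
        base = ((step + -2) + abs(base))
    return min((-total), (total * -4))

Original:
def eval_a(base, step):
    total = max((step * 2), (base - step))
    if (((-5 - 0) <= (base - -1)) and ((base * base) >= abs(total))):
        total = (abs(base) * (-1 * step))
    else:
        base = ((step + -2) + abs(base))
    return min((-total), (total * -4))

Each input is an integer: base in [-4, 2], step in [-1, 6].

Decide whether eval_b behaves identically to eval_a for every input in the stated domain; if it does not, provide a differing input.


Behavior is preserved: although arithmetic usage differs, plus constant usage differs, plus min/max/abs usage differs, the outputs never diverge.
Tracing base=-2, step=5: eval_a: total=10, then (((-5 - 0) <= (base - -1)) and ((base * base) >= abs(total))) is false, then base=5, then returns -40 | eval_b: total=10, then (((-5 - 0) <= (base - -1)) and ((base * base) >= abs(total))) is false, then base=5, then returns -40 — matching result -40.
An exhaustive pass over the 56 declared inputs shows identical outputs.
verdict: equivalent


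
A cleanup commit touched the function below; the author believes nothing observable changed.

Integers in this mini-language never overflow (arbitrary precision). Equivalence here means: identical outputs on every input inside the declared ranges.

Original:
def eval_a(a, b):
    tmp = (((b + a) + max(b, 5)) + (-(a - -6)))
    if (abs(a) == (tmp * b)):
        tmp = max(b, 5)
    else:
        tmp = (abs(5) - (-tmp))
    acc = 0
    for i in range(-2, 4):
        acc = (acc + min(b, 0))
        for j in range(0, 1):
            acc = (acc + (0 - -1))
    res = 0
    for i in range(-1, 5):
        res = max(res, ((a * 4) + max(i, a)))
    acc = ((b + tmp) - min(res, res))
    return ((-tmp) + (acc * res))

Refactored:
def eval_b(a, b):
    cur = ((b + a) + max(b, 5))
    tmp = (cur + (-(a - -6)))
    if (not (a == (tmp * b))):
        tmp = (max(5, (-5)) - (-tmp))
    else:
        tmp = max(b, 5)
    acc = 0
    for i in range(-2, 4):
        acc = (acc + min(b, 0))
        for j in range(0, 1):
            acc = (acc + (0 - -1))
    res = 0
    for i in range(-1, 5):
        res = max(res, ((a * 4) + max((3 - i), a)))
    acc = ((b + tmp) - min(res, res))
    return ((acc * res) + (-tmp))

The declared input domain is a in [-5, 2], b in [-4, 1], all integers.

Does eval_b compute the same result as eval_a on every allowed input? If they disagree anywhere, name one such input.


Run the pair on a=-2, b=-1.
eval_a: tmp becomes -2; next (abs(a) == (tmp * b)) evaluates to true; next tmp becomes 5; next acc becomes 0; next at i=-2:; next acc becomes -1; next at j=0:; next acc becomes 0; next at i=-1:; next acc becomes -1; next at j=0:; next acc becomes 0; next at i=0:; next acc becomes -1; next at j=0:; next acc becomes 0; next at i=1:; next acc becomes -1; next at j=0:; next acc becomes 0; next at i=2:; next acc becomes -1; next at j=0:; next acc becomes 0; next at i=3:; next acc becomes -1; next at j=0:; next acc becomes 0; next res becomes 0; next at i=-1:; next res becomes 0; next at i=0:; next res becomes 0; next at i=1:; next res becomes 0; next at i=2:; next res becomes 0; next at i=3:; next res becomes 0; next at i=4:; next res becomes 0; next acc becomes 4; next final value -5
eval_b: cur becomes 2; next tmp becomes -2; next (not (a == (tmp * b))) evaluates to true; next tmp becomes 3; next acc becomes 0; next at i=-2:; next acc becomes -1; next at j=0:; next acc becomes 0; next at i=-1:; next acc becomes -1; next at j=0:; next acc becomes 0; next at i=0:; next acc becomes -1; next at j=0:; next acc becomes 0; next at i=1:; next acc becomes -1; next at j=0:; next acc becomes 0; next at i=2:; next acc becomes -1; next at j=0:; next acc becomes 0; next at i=3:; next acc becomes -1; next at j=0:; next acc becomes 0; next res becomes 0; next at i=-1:; next res becomes 0; next at i=0:; next res becomes 0; next at i=1:; next res becomes 0; next at i=2:; next res becomes 0; next at i=3:; next res becomes 0; next at i=4:; next res becomes 0; next acc becomes 2; next final value -3
-5 != -3, so the rewrite changes behavior.
verdict: not equivalent; witness: a=-2, b=-1


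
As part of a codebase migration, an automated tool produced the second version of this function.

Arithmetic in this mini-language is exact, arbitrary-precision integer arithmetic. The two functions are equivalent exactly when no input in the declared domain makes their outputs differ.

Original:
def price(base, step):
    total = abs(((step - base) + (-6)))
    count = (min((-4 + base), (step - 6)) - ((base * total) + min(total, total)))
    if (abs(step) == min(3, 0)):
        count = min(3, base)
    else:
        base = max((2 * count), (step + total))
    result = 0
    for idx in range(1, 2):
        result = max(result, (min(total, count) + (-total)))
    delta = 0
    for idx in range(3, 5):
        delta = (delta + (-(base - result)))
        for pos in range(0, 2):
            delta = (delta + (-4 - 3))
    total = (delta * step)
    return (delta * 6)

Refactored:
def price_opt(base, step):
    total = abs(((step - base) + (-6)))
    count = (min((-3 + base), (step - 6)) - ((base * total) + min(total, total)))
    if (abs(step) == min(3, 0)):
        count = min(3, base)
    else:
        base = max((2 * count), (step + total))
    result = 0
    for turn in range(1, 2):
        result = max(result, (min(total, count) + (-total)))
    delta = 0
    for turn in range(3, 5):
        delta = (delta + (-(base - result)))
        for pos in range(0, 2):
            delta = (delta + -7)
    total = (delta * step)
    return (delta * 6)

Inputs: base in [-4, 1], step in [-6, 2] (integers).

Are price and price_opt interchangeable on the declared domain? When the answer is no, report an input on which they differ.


Take base=-4, step=-1.
price: total = 3; count = 1; (abs(step) == min(3, 0)) -> false; base = 2; result = 0; [idx=1]; result = 0; delta = 0; [idx=3]; delta = -2; [pos=0]; delta = -9; [pos=1]; delta = -16; [idx=4]; delta = -18; [pos=0]; delta = -25; [pos=1]; delta = -32; total = 32; return -192
price_opt: total = 3; count = 2; (abs(step) == min(3, 0)) -> false; base = 4; result = 0; [turn=1]; result = 0; delta = 0; [turn=3]; delta = -4; [pos=0]; delta = -11; [pos=1]; delta = -18; [turn=4]; delta = -22; [pos=0]; delta = -29; [pos=1]; delta = -36; total = 36; return -216
-192 against -216: the behavior changed.
verdict: not equivalent; witness: base=-4, step=-1


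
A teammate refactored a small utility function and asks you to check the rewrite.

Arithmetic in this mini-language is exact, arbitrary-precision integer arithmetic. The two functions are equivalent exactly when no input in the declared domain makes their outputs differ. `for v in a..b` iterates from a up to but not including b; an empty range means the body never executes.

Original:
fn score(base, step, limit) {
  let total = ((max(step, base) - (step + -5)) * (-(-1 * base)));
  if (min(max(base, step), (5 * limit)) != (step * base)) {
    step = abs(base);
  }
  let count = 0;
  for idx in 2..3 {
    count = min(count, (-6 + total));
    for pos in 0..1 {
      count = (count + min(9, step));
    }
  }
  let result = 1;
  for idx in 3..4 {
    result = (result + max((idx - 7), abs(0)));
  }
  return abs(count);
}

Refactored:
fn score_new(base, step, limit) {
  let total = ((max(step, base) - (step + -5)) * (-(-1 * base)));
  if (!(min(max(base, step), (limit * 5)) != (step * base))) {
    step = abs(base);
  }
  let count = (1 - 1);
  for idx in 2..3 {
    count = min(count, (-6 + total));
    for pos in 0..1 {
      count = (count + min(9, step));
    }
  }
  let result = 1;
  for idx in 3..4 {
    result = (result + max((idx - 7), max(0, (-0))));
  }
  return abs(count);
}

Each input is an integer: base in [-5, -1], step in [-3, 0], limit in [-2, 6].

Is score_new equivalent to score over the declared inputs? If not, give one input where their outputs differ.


base=-5, step=-3, limit=-2 yields 26 from score but 34 from score_new.
verdict: not equivalent; witness: base=-5, step=-3, limit=-2


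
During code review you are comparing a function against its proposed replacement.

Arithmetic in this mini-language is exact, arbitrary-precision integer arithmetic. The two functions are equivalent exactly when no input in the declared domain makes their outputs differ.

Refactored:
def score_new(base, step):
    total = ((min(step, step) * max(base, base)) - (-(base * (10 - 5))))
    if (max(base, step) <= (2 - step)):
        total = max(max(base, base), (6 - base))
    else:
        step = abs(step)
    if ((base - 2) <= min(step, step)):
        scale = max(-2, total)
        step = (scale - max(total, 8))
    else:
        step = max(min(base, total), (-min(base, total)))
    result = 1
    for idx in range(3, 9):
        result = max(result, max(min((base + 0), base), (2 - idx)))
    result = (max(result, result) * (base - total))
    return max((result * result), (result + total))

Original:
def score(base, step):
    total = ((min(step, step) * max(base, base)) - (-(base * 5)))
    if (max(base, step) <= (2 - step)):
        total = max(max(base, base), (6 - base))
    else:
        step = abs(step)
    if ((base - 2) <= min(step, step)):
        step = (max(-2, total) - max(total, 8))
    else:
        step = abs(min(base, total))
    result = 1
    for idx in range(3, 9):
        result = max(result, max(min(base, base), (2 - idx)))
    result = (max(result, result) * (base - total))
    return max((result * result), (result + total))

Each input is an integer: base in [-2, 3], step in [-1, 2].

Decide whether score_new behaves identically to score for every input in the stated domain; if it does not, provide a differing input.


Equivalent — the differences include local variable names differ, plus statement counts differ, plus constant usage differs, plus arithmetic usage differs, plus min/max/abs usage differs, yet no declared input distinguishes the two.
Spot check at base=2, step=1 — score: total=12, then (max(base, step) <= (2 - step)) is false, then step=1, then ((base - 2) <= min(step, step)) is true, then step=0, then result=1, then (idx=3), then result=2, then (idx=4), then result=2, then (idx=5), then result=2, then (idx=6), then result=2, then (idx=7), then result=2, then (idx=8), then result=2, then result=-20, then returns 400. score_new: total=12, then (max(base, step) <= (2 - step)) is false, then step=1, then ((base - 2) <= min(step, step)) is true, then scale=12, then step=0, then result=1, then (idx=3), then result=2, then (idx=4), then result=2, then (idx=5), then result=2, then (idx=6), then result=2, then (idx=7), then result=2, then (idx=8), then result=2, then result=-20, then returns 400. Both give 400.
Sweeping the whole domain (24 inputs) finds no disagreement.
verdict: equivalent


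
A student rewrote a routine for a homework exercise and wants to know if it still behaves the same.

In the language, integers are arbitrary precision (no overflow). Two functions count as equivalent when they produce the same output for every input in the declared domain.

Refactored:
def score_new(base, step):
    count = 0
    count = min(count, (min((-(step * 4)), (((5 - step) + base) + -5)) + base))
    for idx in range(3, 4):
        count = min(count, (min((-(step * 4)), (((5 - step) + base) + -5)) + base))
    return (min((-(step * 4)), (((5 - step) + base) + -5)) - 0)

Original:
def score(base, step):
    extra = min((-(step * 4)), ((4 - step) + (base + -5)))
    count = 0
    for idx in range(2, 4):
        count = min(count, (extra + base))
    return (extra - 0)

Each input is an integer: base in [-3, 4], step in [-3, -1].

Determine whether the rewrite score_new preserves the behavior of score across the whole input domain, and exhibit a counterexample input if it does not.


Try base=-3, step=-3.
score: extra becomes -1; next count becomes 0; next at idx=2:; next count becomes -4; next at idx=3:; next count becomes -4; next final value -1
score_new: count becomes 0; next count becomes -3; next at idx=3:; next count becomes -3; next final value 0
-1 != 0, so the rewrite changes behavior.
verdict: not equivalent; witness: base=-3, step=-3


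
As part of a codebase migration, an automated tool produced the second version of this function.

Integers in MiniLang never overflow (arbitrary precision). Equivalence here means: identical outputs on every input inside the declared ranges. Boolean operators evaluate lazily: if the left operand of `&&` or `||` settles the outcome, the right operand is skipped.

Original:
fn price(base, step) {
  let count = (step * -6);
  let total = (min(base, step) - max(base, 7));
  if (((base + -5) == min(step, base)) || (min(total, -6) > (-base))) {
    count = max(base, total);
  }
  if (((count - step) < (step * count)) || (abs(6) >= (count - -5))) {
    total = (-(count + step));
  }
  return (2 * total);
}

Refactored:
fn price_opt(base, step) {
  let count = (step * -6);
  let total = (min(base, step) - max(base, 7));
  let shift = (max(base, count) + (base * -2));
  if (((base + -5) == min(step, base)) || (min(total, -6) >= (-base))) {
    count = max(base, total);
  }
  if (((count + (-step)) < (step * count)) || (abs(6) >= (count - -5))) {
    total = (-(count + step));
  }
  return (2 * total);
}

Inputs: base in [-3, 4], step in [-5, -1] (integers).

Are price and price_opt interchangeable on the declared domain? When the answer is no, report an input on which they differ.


Equivalent. The edit looks behavioral (`(min(total, -6) > (-base))` became `(min(total, -6) >= (-base))`), but over these ranges it never changes the outcome.
Sweeping the whole domain (40 inputs) finds no disagreement.
Spot check at base=-2, step=-3 — price: count = 18; total = -10; (((base + -5) == min(step, base)) || (min(total, -6) > (-base))) -> false; (((count - step) < (step * count)) || (abs(6) >= (count - -5))) -> false; return -20. price_opt: count = 18; total = -10; shift = 22; (((base + -5) == min(step, base)) || (min(total, -6) >= (-base))) -> false; (((count + (-step)) < (step * count)) || (abs(6) >= (count - -5))) -> false; return -20. Both give -20.
verdict: equivalent


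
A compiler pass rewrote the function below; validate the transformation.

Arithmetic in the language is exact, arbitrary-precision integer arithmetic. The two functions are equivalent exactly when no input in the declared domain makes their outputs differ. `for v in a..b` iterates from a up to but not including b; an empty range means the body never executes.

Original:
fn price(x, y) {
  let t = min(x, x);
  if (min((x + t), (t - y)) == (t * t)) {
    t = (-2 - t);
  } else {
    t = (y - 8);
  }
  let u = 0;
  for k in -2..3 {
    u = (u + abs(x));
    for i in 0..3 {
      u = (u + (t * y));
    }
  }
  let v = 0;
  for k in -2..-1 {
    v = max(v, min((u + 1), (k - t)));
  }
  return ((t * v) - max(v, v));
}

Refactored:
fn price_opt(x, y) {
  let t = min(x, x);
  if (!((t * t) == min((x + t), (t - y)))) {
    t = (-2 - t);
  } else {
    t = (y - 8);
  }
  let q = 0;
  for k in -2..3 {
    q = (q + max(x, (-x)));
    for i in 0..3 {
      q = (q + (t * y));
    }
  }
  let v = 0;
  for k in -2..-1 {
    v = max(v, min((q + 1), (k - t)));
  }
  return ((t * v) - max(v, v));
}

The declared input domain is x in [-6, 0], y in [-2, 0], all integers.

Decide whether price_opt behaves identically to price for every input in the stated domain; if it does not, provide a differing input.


x=-6, y=-2 yields -88 from price but 0 from price_opt.
verdict: not equivalent; witness: x=-6, y=-2


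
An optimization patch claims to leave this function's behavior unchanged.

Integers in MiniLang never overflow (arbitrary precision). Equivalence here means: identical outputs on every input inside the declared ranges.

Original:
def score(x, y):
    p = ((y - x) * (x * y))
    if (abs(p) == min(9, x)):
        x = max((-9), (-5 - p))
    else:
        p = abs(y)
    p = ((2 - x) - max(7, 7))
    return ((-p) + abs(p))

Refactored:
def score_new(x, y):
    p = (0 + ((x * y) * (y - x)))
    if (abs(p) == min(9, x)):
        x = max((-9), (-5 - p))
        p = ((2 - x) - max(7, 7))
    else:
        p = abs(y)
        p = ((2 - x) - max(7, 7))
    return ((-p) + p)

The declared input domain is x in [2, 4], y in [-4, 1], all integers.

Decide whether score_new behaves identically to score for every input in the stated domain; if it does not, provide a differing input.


These are not equivalent — on x=2, y=-4 the outputs split (14 vs 0).
score: p := 48 | (abs(p) == min(9, x)): false | p := 4 | p := -7 | result 14
score_new: p := 48 | (abs(p) == min(9, x)): false | p := 4 | p := -7 | result 0
verdict: not equivalent; witness: x=2, y=-4


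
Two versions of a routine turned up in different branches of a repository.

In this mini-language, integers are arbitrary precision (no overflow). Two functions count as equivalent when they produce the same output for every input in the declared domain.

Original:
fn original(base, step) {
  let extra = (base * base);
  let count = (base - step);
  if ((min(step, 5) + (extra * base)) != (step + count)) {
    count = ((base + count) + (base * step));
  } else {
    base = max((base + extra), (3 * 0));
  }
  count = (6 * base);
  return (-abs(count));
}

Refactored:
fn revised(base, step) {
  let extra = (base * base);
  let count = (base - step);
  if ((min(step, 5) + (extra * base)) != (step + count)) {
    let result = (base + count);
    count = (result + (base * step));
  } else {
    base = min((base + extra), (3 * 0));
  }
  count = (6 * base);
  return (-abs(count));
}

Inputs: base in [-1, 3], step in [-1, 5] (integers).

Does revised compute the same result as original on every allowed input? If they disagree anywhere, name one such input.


Consider the input base=1, step=0.
original: extra = 1; count = 1; ((min(step, 5) + (extra * base)) != (step + count)) -> false; base = 2; count = 12; return -12
revised: extra = 1; count = 1; ((min(step, 5) + (extra * base)) != (step + count)) -> false; base = 0; count = 0; return 0
-12 vs 0 — the two versions disagree here.
verdict: not equivalent; witness: base=1, step=0


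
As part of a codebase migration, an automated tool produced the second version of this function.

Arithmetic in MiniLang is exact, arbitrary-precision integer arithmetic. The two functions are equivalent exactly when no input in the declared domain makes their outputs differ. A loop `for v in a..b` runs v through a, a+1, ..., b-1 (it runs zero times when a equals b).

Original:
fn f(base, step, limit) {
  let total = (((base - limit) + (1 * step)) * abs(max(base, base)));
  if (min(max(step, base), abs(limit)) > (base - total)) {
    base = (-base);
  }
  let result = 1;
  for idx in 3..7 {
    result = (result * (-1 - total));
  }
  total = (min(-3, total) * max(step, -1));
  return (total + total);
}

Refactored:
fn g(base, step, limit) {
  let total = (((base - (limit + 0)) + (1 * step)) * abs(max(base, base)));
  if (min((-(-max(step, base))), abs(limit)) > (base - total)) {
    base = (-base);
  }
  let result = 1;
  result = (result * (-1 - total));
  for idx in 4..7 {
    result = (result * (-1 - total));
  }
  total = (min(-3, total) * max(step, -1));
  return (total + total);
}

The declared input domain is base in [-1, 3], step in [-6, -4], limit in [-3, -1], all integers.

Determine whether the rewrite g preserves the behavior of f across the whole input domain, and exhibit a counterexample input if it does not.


Comparing the listings, the differences include: arithmetic usage differs, loop structure differs, statement counts differ, constant usage differs.
One worked example (base=0, step=-6, limit=-3) — f: total becomes 0; next (min(max(step, base), abs(limit)) > (base - total)) evaluates to false; next result becomes 1; next at idx=3:; next result becomes -1; next at idx=4:; next result becomes 1; next at idx=5:; next result becomes -1; next at idx=6:; next result becomes 1; next total becomes 3; next final value 6; g: total becomes 0; next (min((-(-max(step, base))), abs(limit)) > (base - total)) evaluates to false; next result becomes 1; next result becomes -1; next at idx=4:; next result becomes 1; next at idx=5:; next result becomes -1; next at idx=6:; next result becomes 1; next total becomes 3; next final value 6; agreement on 6.
Every one of the 45 inputs gives matching results.
verdict: equivalent
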